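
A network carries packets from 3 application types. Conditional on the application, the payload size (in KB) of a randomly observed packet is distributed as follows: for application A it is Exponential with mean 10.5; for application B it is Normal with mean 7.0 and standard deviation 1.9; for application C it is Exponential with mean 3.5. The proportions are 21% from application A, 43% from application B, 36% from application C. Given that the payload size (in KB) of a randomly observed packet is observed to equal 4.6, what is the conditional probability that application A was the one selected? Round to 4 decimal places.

0.1589

Likelihoods f(4.6 | ·): A: 0.0614537; B: 0.0945547; C: 0.0767618.
Posterior ∝ prior × likelihood. Numerator for A: 0.21·0.0614537 = 0.0129053.
Normalizing constant: 0.21·0.0614537 + 0.43·0.0945547 + 0.36·0.0767618 = 0.0811981.
P(A | observation) = 0.0129053 / 0.0811981 = 0.158936.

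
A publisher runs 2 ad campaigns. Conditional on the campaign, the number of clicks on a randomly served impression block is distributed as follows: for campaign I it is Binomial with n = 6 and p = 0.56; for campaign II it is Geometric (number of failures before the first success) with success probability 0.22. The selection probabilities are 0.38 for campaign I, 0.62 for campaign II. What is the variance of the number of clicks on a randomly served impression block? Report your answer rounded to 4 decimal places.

Per component, I: μ=3.36, E[X²]=12.768; II: μ=3.54545, E[X²]=28.686.
E[X] = 0.38·3.36 + 0.62·3.54545 = 3.47498.
E[X²] = 0.38·12.768 + 0.62·28.686 = 22.6371.
Var(X) = E[X²] − (E[X])² = 22.6371 − 12.0755 = 10.5616.

10.5616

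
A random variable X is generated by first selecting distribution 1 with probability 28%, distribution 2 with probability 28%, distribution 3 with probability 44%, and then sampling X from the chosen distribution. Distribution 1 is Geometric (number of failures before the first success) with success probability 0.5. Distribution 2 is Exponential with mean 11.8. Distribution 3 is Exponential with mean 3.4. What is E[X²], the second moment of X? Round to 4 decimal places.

88.9872

For each component E[X²] = Var + (mean)², giving 1: 3; 2: 278.48; 3: 23.12.
Overall E[X²] = 0.28·3 + 0.28·278.48 + 0.44·23.12 = 88.9872.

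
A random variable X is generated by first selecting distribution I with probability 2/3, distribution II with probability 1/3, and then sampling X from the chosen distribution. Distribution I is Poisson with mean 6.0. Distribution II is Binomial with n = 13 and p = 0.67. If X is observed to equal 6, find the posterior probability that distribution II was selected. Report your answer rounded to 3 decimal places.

0.171

Likelihoods P(X=6 | ·): I: 0.160623; II: 0.0661552.
Posterior ∝ prior × likelihood. Numerator for II: 0.333333·0.0661552 = 0.0220517.
Normalizing constant: 0.666667·0.160623 + 0.333333·0.0661552 = 0.129134.
P(II | observation) = 0.0220517 / 0.129134 = 0.170766.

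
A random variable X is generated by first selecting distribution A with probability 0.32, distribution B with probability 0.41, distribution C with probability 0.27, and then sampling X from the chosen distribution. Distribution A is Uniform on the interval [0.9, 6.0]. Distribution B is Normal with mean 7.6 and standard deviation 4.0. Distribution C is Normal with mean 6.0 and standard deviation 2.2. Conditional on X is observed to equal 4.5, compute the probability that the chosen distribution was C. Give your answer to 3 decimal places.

0.294

Likelihoods f(4.5 | ·): A: 0.196078; B: 0.0738628; C: 0.143728.
Posterior ∝ prior × likelihood. Numerator for C: 0.27·0.143728 = 0.0388065.
Normalizing constant: 0.32·0.196078 + 0.41·0.0738628 + 0.27·0.143728 = 0.131835.
P(C | observation) = 0.0388065 / 0.131835 = 0.294356.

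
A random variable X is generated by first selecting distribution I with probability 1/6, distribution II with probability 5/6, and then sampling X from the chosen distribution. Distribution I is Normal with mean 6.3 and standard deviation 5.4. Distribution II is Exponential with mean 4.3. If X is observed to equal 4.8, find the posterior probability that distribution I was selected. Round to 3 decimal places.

0.157

Likelihoods f(4.8 | ·): I: 0.0710822; II: 0.0761619.
Posterior ∝ prior × likelihood. Numerator for I: 0.166667·0.0710822 = 0.011847.
Normalizing constant: 0.166667·0.0710822 + 0.833333·0.0761619 = 0.0753153.
P(I | observation) = 0.011847 / 0.0753153 = 0.157299.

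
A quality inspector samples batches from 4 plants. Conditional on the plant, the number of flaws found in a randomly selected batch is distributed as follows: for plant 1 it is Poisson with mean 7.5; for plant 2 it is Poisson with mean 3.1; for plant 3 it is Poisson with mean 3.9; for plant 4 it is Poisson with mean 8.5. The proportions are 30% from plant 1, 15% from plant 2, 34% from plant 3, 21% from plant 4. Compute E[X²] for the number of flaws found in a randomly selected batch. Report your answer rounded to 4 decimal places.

For each component E[X²] = Var + (mean)², giving 1: 63.75; 2: 12.71; 3: 19.11; 4: 80.75.
Overall E[X²] = 0.3·63.75 + 0.15·12.71 + 0.34·19.11 + 0.21·80.75 = 44.4864.

44.4864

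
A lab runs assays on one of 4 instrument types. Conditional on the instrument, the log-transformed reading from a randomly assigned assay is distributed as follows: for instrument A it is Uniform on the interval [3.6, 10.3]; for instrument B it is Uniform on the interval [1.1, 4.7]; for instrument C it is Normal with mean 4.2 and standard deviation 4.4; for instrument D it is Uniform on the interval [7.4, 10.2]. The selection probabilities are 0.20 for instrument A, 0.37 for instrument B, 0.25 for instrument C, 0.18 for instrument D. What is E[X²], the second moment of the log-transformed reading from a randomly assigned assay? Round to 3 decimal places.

37.227

For each component E[X²] = Var + (mean)², giving A: 52.0433; B: 9.49; C: 37; D: 78.0933.
Overall E[X²] = 0.2·52.0433 + 0.37·9.49 + 0.25·37 + 0.18·78.0933 = 37.2268.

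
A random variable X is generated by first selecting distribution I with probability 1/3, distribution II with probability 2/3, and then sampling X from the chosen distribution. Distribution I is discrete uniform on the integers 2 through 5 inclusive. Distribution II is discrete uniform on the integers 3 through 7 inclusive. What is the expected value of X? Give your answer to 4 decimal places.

4.5000

Component means — I: 3.5; II: 5.
E[X] = 0.333333·3.5 + 0.666667·5 = 4.5.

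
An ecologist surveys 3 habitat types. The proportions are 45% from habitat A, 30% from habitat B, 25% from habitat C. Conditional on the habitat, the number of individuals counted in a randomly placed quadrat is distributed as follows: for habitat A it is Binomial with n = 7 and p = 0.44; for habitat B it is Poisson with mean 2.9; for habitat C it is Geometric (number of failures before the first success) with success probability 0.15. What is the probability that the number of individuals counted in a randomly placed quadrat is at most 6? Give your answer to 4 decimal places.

0.9098

Conditional on each habitat, P(X ≤ 6): A: 0.996807; B: 0.971283; C: 0.679423.
By total probability, P(X ≤ 6) = 0.45·0.996807 + 0.3·0.971283 + 0.25·0.679423 = 0.909804.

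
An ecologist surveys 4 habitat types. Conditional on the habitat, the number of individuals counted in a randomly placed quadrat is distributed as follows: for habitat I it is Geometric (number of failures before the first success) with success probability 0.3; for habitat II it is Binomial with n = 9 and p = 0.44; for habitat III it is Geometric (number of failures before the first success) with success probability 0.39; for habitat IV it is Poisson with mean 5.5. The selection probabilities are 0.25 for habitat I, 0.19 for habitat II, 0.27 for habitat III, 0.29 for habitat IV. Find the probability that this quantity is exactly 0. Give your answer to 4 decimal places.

0.1825

Conditional on each habitat, P(X = 0): I: 0.3; II: 0.00541617; III: 0.39; IV: 0.00408677.
By total probability, P(X = 0) = 0.25·0.3 + 0.19·0.00541617 + 0.27·0.39 + 0.29·0.00408677 = 0.182514.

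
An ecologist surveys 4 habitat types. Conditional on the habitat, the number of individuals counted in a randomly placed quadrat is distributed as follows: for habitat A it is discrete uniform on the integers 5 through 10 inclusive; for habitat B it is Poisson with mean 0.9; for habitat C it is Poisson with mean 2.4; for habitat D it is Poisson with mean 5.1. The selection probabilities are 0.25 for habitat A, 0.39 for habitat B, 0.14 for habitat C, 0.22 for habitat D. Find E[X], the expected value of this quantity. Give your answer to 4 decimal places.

Component means — A: 7.5; B: 0.9; C: 2.4; D: 5.1.
E[X] = 0.25·7.5 + 0.39·0.9 + 0.14·2.4 + 0.22·5.1 = 3.684.

3.6840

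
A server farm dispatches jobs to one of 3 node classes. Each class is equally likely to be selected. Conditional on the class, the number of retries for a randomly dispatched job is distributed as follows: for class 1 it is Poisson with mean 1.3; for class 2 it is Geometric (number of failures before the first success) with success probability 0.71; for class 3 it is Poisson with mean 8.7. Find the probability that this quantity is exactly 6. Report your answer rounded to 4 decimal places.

0.0342

Conditional on each class, P(X = 6): 1: 0.00182703; 2: 0.000422325; 3: 0.100328.
By total probability, P(X = 6) = 0.333333·0.00182703 + 0.333333·0.000422325 + 0.333333·0.100328 = 0.0341924.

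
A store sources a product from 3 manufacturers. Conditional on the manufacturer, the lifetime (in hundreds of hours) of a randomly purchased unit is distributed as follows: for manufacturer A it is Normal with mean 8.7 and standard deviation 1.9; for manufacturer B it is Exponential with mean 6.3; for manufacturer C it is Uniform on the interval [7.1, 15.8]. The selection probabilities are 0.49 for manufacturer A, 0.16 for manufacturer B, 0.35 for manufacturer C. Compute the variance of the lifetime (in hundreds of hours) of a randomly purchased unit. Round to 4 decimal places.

13.5607

Per component, A: μ=8.7, E[X²]=79.3; B: μ=6.3, E[X²]=79.38; C: μ=11.45, E[X²]=137.41.
E[X] = 0.49·8.7 + 0.16·6.3 + 0.35·11.45 = 9.2785.
E[X²] = 0.49·79.3 + 0.16·79.38 + 0.35·137.41 = 99.6513.
Var(X) = E[X²] − (E[X])² = 99.6513 − 86.0906 = 13.5607.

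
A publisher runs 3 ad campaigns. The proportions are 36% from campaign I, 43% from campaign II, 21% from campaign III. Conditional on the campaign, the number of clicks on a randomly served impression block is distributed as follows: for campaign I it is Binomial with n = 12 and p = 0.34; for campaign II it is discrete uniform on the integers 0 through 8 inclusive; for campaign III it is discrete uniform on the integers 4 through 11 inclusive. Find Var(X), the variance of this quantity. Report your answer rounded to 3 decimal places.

Per component, I: μ=4.08, E[X²]=19.3392; II: μ=4, E[X²]=22.6667; III: μ=7.5, E[X²]=61.5.
E[X] = 0.36·4.08 + 0.43·4 + 0.21·7.5 = 4.7638.
E[X²] = 0.36·19.3392 + 0.43·22.6667 + 0.21·61.5 = 29.6238.
Var(X) = E[X²] − (E[X])² = 29.6238 − 22.6938 = 6.92999.

6.930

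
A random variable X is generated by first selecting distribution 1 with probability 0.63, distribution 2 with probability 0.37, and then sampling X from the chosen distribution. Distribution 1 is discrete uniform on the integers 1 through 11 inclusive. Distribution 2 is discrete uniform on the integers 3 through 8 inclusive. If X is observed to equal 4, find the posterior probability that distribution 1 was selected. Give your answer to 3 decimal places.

Likelihoods P(X=4 | ·): 1: 0.0909091; 2: 0.166667.
Posterior ∝ prior × likelihood. Numerator for 1: 0.63·0.0909091 = 0.0572727.
Normalizing constant: 0.63·0.0909091 + 0.37·0.166667 = 0.118939.
P(1 | observation) = 0.0572727 / 0.118939 = 0.481529.

0.482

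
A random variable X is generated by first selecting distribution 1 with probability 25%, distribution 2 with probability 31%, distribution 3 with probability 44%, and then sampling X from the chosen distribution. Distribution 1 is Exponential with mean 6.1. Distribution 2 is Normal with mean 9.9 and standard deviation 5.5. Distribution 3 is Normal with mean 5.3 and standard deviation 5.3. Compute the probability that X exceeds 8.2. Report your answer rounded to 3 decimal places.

Conditional on each component, P(X > 8.2): 1: 0.260732; 2: 0.621374; 3: 0.292131.
By total probability, P(X > 8.2) = 0.25·0.260732 + 0.31·0.621374 + 0.44·0.292131 = 0.386347.

0.386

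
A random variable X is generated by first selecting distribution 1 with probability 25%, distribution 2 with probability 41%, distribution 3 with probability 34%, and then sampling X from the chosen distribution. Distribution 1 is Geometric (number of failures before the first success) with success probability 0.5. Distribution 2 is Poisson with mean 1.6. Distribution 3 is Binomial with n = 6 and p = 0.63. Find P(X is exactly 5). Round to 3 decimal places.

0.086

Conditional on each component, P(X = 5): 1: 0.015625; 2: 0.017642; 3: 0.220321.
By total probability, P(X = 5) = 0.25·0.015625 + 0.41·0.017642 + 0.34·0.220321 = 0.0860486.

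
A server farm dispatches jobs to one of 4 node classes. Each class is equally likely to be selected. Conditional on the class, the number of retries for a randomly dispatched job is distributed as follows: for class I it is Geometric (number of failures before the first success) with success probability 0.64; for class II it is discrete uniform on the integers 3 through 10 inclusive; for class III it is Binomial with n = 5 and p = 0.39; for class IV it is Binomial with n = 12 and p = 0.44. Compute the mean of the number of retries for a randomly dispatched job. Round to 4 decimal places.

3.5731

Component means — I: 0.5625; II: 6.5; III: 1.95; IV: 5.28.
E[X] = 0.25·0.5625 + 0.25·6.5 + 0.25·1.95 + 0.25·5.28 = 3.57313.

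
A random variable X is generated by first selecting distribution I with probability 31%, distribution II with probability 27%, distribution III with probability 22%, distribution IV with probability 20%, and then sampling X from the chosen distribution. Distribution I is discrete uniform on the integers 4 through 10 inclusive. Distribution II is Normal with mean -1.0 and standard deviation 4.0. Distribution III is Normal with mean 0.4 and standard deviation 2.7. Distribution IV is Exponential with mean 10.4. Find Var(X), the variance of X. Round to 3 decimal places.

49.374

Per component, I: μ=7, E[X²]=53; II: μ=-1, E[X²]=17; III: μ=0.4, E[X²]=7.45; IV: μ=10.4, E[X²]=216.32.
E[X] = 0.31·7 + 0.27·-1 + 0.22·0.4 + 0.2·10.4 = 4.068.
E[X²] = 0.31·53 + 0.27·17 + 0.22·7.45 + 0.2·216.32 = 65.923.
Var(X) = E[X²] − (E[X])² = 65.923 − 16.5486 = 49.3744.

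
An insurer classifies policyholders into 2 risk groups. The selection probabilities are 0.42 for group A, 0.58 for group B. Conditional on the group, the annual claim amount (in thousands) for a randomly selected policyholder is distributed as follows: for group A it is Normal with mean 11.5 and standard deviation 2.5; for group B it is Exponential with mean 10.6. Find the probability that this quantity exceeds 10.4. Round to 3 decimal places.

Conditional on each group, P(X > 10.4): A: 0.670031; B: 0.374886.
By total probability, P(X > 10.4) = 0.42·0.670031 + 0.58·0.374886 = 0.498847.

0.499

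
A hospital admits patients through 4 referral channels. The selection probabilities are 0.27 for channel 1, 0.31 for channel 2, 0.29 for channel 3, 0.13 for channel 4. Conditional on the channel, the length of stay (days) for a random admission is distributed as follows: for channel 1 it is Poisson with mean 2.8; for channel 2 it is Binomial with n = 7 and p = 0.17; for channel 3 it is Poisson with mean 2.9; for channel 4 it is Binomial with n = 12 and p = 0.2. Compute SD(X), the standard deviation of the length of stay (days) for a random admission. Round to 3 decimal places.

Per component, 1: μ=2.8, E[X²]=10.64; 2: μ=1.19, E[X²]=2.4038; 3: μ=2.9, E[X²]=11.31; 4: μ=2.4, E[X²]=7.68.
E[X] = 0.27·2.8 + 0.31·1.19 + 0.29·2.9 + 0.13·2.4 = 2.2779.
E[X²] = 0.27·10.64 + 0.31·2.4038 + 0.29·11.31 + 0.13·7.68 = 7.89628.
Var(X) = E[X²] − (E[X])² = 7.89628 − 5.18883 = 2.70745.
SD(X) = √2.70745 = 1.64543.

1.645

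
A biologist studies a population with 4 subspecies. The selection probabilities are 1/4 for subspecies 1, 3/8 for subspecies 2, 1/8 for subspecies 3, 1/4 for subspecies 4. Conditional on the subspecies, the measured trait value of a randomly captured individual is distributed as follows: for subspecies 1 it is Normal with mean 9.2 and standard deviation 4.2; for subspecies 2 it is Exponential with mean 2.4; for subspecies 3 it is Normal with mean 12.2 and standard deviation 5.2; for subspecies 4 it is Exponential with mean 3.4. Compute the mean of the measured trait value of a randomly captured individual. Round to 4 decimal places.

Component means — 1: 9.2; 2: 2.4; 3: 12.2; 4: 3.4.
E[X] = 0.25·9.2 + 0.375·2.4 + 0.125·12.2 + 0.25·3.4 = 5.575.

5.5750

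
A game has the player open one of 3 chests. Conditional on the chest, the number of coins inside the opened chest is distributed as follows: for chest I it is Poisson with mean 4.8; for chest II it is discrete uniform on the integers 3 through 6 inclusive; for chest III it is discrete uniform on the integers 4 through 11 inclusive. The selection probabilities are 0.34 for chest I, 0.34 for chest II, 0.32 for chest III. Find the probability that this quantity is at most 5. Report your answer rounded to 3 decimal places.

0.556

Conditional on each chest, P(X ≤ 5): I: 0.651006; II: 0.75; III: 0.25.
By total probability, P(X ≤ 5) = 0.34·0.651006 + 0.34·0.75 + 0.32·0.25 = 0.556342.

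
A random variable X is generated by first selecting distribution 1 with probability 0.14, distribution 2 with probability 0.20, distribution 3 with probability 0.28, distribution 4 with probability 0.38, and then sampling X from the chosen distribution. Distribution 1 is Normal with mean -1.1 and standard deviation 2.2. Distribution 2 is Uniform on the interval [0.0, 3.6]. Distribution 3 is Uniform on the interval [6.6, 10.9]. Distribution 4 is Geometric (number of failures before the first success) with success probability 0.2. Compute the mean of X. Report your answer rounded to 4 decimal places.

4.1760

Component means — 1: -1.1; 2: 1.8; 3: 8.75; 4: 4.
E[X] = 0.14·-1.1 + 0.2·1.8 + 0.28·8.75 + 0.38·4 = 4.176.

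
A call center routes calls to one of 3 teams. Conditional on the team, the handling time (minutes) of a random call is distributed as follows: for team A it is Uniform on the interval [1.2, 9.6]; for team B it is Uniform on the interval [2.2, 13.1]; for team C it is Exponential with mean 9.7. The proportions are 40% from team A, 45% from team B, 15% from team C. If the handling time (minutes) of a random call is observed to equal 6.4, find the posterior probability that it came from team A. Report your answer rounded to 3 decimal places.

Likelihoods f(6.4 | ·): A: 0.119048; B: 0.0917431; C: 0.0532946.
Posterior ∝ prior × likelihood. Numerator for A: 0.4·0.119048 = 0.047619.
Normalizing constant: 0.4·0.119048 + 0.45·0.0917431 + 0.15·0.0532946 = 0.0968976.
P(A | observation) = 0.047619 / 0.0968976 = 0.491437.

0.491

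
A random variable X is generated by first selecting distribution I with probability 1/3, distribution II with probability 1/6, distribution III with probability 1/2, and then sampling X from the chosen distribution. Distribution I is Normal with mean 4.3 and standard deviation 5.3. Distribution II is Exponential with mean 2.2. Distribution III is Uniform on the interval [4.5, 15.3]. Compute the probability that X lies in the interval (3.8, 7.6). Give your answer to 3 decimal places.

0.258

Conditional on each component, P(3.8 < X < 7.6): I: 0.27082; II: 0.146167; III: 0.287037.
By total probability, P(3.8 < X < 7.6) = 0.333333·0.27082 + 0.166667·0.146167 + 0.5·0.287037 = 0.258153.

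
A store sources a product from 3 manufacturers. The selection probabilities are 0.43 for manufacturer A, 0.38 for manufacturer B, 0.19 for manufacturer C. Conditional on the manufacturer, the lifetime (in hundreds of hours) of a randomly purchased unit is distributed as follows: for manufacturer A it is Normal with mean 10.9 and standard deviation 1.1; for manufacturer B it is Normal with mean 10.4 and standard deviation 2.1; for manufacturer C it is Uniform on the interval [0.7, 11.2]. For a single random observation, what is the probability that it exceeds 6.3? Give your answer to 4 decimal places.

0.8890

Conditional on each manufacturer, P(X > 6.3): A: 0.999986; B: 0.974554; C: 0.466667.
By total probability, P(X > 6.3) = 0.43·0.999986 + 0.38·0.974554 + 0.19·0.466667 = 0.888991.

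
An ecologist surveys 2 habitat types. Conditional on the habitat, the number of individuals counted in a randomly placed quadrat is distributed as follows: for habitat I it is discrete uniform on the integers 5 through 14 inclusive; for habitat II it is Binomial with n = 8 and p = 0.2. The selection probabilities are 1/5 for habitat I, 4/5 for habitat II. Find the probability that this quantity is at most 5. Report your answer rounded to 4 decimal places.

0.8190

Conditional on each habitat, P(X ≤ 5): I: 0.1; II: 0.998769.
By total probability, P(X ≤ 5) = 0.2·0.1 + 0.8·0.998769 = 0.819015.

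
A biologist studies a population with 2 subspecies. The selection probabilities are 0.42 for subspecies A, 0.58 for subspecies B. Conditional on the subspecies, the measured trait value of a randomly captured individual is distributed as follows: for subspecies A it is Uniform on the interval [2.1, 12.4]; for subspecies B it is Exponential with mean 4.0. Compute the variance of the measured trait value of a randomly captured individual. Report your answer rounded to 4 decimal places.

Per component, A: μ=7.25, E[X²]=61.4033; B: μ=4, E[X²]=32.
E[X] = 0.42·7.25 + 0.58·4 = 5.365.
E[X²] = 0.42·61.4033 + 0.58·32 = 44.3494.
Var(X) = E[X²] − (E[X])² = 44.3494 − 28.7832 = 15.5662.

15.5662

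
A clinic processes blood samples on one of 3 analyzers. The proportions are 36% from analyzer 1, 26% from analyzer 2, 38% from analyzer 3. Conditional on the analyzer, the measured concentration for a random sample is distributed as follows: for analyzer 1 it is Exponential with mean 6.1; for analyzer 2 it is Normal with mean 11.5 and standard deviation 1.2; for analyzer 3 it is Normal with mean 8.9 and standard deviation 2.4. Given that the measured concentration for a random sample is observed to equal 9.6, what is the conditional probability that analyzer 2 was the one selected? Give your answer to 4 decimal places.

Likelihoods f(9.6 | ·): 1: 0.0339774; 2: 0.0949189; 3: 0.159304.
Posterior ∝ prior × likelihood. Numerator for 2: 0.26·0.0949189 = 0.0246789.
Normalizing constant: 0.36·0.0339774 + 0.26·0.0949189 + 0.38·0.159304 = 0.0974462.
P(2 | observation) = 0.0246789 / 0.0974462 = 0.253257.

0.2533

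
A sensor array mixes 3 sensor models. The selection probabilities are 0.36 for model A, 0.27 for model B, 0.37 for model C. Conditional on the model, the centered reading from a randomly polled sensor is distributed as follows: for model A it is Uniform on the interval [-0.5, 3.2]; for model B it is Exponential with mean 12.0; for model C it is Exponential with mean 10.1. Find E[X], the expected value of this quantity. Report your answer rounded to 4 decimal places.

Component means — A: 1.35; B: 12; C: 10.1.
E[X] = 0.36·1.35 + 0.27·12 + 0.37·10.1 = 7.463.

7.4630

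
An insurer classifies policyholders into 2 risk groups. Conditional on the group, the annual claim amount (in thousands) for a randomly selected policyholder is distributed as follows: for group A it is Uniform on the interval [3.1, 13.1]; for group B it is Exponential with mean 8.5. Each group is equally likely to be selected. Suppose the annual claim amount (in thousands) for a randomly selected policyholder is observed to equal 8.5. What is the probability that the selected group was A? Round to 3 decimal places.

Likelihoods f(8.5 | ·): A: 0.1; B: 0.0432799.
Posterior ∝ prior × likelihood. Numerator for A: 0.5·0.1 = 0.05.
Normalizing constant: 0.5·0.1 + 0.5·0.0432799 = 0.07164.
P(A | observation) = 0.05 / 0.07164 = 0.697934.

0.698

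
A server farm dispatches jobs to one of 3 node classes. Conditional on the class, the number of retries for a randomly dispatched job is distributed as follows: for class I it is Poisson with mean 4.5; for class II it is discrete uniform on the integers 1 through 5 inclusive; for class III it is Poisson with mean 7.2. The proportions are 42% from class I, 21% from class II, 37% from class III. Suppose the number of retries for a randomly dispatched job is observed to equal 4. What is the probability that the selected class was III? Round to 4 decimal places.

0.2026

Likelihoods P(X=4 | ·): I: 0.189808; II: 0.2; III: 0.0835985.
Posterior ∝ prior × likelihood. Numerator for III: 0.37·0.0835985 = 0.0309314.
Normalizing constant: 0.42·0.189808 + 0.21·0.2 + 0.37·0.0835985 = 0.152651.
P(III | observation) = 0.0309314 / 0.152651 = 0.202629.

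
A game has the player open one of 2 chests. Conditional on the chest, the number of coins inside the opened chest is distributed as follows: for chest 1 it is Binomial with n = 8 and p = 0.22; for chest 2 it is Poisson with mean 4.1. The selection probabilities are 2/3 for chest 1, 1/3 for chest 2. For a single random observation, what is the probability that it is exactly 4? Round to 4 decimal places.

0.1055

Conditional on each chest, P(X = 4): 1: 0.060697; 2: 0.195127.
By total probability, P(X = 4) = 0.666667·0.060697 + 0.333333·0.195127 = 0.105507.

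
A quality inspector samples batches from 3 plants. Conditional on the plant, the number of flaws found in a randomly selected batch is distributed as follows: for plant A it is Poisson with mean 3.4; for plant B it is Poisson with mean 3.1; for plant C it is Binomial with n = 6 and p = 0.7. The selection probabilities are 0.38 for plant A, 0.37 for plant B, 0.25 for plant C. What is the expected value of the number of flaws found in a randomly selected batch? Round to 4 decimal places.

3.4890

Component means — A: 3.4; B: 3.1; C: 4.2.
E[X] = 0.38·3.4 + 0.37·3.1 + 0.25·4.2 = 3.489.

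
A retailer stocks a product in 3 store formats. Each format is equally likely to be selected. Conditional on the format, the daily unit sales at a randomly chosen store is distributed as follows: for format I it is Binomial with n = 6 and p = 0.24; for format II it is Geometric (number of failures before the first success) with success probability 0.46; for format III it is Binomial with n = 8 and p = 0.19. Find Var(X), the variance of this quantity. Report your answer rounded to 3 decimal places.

Per component, I: μ=1.44, E[X²]=3.168; II: μ=1.17391, E[X²]=3.93006; III: μ=1.52, E[X²]=3.5416.
E[X] = 0.333333·1.44 + 0.333333·1.17391 + 0.333333·1.52 = 1.37797.
E[X²] = 0.333333·3.168 + 0.333333·3.93006 + 0.333333·3.5416 = 3.54655.
Var(X) = E[X²] − (E[X])² = 3.54655 − 1.8988 = 1.64775.

1.648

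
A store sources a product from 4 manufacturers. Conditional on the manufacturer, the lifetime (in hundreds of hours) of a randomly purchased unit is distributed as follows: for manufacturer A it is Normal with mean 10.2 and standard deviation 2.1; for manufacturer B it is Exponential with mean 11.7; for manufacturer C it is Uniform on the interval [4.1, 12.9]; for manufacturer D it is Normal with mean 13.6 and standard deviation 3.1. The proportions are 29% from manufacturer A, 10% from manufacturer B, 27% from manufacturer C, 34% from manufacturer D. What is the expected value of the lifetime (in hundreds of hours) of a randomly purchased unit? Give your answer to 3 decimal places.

11.047

Component means — A: 10.2; B: 11.7; C: 8.5; D: 13.6.
E[X] = 0.29·10.2 + 0.1·11.7 + 0.27·8.5 + 0.34·13.6 = 11.047.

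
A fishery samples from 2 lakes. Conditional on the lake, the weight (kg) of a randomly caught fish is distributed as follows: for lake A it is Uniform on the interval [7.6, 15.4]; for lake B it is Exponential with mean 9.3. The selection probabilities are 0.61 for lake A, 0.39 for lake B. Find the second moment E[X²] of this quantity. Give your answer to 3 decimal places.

151.227

For each component E[X²] = Var + (mean)², giving A: 137.32; B: 172.98.
Overall E[X²] = 0.61·137.32 + 0.39·172.98 = 151.227.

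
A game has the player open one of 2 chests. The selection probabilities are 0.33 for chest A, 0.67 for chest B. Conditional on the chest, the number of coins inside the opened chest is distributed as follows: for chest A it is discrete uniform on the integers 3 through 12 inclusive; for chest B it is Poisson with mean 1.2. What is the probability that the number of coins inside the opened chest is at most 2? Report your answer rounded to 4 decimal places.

Conditional on each chest, P(X ≤ 2): A: 0; B: 0.879487.
By total probability, P(X ≤ 2) = 0.33·0 + 0.67·0.879487 = 0.589256.

0.5893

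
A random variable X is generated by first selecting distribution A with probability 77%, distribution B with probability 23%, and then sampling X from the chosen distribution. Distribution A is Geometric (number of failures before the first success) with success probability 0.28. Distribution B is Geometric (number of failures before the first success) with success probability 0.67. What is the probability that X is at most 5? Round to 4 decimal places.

Conditional on each component, P(X ≤ 5): A: 0.860686; B: 0.998709.
By total probability, P(X ≤ 5) = 0.77·0.860686 + 0.23·0.998709 = 0.892431.

0.8924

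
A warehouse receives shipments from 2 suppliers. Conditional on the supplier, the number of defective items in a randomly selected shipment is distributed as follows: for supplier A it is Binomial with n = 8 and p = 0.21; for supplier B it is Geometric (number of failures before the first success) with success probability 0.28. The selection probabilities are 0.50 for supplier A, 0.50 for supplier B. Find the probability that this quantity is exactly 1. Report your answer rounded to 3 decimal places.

0.262

Conditional on each supplier, P(X = 1): A: 0.322626; B: 0.2016.
By total probability, P(X = 1) = 0.5·0.322626 + 0.5·0.2016 = 0.262113.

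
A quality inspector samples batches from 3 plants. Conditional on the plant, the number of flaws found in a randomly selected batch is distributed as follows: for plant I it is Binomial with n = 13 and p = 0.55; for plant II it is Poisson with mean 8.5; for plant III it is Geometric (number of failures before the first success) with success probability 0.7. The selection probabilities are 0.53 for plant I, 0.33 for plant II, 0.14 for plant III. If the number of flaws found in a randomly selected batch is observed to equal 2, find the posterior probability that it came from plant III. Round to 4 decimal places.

0.6701

Likelihoods P(X=2 | ·): I: 0.00361541; II: 0.00735029; III: 0.063.
Posterior ∝ prior × likelihood. Numerator for III: 0.14·0.063 = 0.00882.
Normalizing constant: 0.53·0.00361541 + 0.33·0.00735029 + 0.14·0.063 = 0.0131618.
P(III | observation) = 0.00882 / 0.0131618 = 0.670123.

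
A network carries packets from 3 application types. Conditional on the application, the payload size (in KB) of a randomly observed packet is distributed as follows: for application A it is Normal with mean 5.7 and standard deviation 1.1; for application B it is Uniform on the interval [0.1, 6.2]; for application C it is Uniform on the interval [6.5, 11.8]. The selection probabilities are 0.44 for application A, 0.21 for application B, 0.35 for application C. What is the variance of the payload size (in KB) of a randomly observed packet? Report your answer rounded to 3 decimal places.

7.083

Per component, A: μ=5.7, E[X²]=33.7; B: μ=3.15, E[X²]=13.0233; C: μ=9.15, E[X²]=86.0633.
E[X] = 0.44·5.7 + 0.21·3.15 + 0.35·9.15 = 6.372.
E[X²] = 0.44·33.7 + 0.21·13.0233 + 0.35·86.0633 = 47.6851.
Var(X) = E[X²] − (E[X])² = 47.6851 − 40.6024 = 7.08268.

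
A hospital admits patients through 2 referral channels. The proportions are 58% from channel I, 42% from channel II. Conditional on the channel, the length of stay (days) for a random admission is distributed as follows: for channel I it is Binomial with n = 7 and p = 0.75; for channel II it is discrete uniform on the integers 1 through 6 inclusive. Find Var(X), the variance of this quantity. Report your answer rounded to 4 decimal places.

Per component, I: μ=5.25, E[X²]=28.875; II: μ=3.5, E[X²]=15.1667.
E[X] = 0.58·5.25 + 0.42·3.5 = 4.515.
E[X²] = 0.58·28.875 + 0.42·15.1667 = 23.1175.
Var(X) = E[X²] − (E[X])² = 23.1175 − 20.3852 = 2.73228.

2.7323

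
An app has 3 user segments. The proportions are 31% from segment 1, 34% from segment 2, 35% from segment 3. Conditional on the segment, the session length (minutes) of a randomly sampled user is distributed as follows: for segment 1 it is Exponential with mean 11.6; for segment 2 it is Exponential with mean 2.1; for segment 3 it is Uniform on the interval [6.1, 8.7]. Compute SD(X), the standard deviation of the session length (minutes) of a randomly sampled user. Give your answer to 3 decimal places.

7.628

Per component, 1: μ=11.6, E[X²]=269.12; 2: μ=2.1, E[X²]=8.82; 3: μ=7.4, E[X²]=55.3233.
E[X] = 0.31·11.6 + 0.34·2.1 + 0.35·7.4 = 6.9.
E[X²] = 0.31·269.12 + 0.34·8.82 + 0.35·55.3233 = 105.789.
Var(X) = E[X²] − (E[X])² = 105.789 − 47.61 = 58.1792.
SD(X) = √58.1792 = 7.62753.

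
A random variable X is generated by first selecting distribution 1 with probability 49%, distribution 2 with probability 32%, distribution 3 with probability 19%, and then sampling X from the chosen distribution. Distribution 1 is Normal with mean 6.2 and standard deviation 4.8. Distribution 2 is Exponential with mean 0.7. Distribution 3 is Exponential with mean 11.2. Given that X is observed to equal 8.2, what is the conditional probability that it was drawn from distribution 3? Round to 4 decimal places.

Likelihoods f(8.2 | ·): 1: 0.0762026; 2: 1.16803e-05; 3: 0.0429355.
Posterior ∝ prior × likelihood. Numerator for 3: 0.19·0.0429355 = 0.00815774.
Normalizing constant: 0.49·0.0762026 + 0.32·1.16803e-05 + 0.19·0.0429355 = 0.0455007.
P(3 | observation) = 0.00815774 / 0.0455007 = 0.179288.

0.1793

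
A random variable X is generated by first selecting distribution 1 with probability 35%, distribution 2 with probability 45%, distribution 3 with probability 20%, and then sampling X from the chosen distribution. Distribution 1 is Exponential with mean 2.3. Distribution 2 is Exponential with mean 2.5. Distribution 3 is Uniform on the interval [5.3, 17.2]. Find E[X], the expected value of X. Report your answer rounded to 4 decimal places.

Component means — 1: 2.3; 2: 2.5; 3: 11.25.
E[X] = 0.35·2.3 + 0.45·2.5 + 0.2·11.25 = 4.18.

4.1800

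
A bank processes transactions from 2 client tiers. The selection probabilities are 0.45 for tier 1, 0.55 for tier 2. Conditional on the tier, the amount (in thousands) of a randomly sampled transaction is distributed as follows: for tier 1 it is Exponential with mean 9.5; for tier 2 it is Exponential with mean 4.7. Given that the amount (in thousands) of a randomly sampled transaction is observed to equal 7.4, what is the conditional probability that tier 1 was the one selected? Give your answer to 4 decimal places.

0.4728

Likelihoods f(7.4 | ·): 1: 0.0483041; 2: 0.0440676.
Posterior ∝ prior × likelihood. Numerator for 1: 0.45·0.0483041 = 0.0217368.
Normalizing constant: 0.45·0.0483041 + 0.55·0.0440676 = 0.045974.
P(1 | observation) = 0.0217368 / 0.045974 = 0.472807.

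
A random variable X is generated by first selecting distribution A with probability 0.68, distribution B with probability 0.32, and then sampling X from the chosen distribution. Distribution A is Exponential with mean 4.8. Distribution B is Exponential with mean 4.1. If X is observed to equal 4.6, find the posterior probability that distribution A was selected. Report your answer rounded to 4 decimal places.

0.6813

Likelihoods f(4.6 | ·): A: 0.0799024; B: 0.0794253.
Posterior ∝ prior × likelihood. Numerator for A: 0.68·0.0799024 = 0.0543336.
Normalizing constant: 0.68·0.0799024 + 0.32·0.0794253 = 0.0797497.
P(A | observation) = 0.0543336 / 0.0797497 = 0.681302.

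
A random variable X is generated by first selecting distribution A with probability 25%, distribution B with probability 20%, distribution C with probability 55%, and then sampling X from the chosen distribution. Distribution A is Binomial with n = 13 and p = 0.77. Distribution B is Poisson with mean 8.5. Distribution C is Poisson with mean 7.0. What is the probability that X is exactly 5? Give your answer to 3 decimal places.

Conditional on each component, P(X = 5): A: 0.00272807; B: 0.0752333; C: 0.127717.
By total probability, P(X = 5) = 0.25·0.00272807 + 0.2·0.0752333 + 0.55·0.127717 = 0.0859729.

0.086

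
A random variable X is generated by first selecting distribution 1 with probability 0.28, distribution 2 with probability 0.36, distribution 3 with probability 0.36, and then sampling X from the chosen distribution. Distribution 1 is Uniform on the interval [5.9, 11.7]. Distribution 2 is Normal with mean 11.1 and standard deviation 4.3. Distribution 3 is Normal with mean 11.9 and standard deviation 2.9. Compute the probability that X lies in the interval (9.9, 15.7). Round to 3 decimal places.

Conditional on each component, P(9.9 < X < 15.7): 1: 0.310345; 2: 0.467542; 3: 0.659755.
By total probability, P(9.9 < X < 15.7) = 0.28·0.310345 + 0.36·0.467542 + 0.36·0.659755 = 0.492724.

0.493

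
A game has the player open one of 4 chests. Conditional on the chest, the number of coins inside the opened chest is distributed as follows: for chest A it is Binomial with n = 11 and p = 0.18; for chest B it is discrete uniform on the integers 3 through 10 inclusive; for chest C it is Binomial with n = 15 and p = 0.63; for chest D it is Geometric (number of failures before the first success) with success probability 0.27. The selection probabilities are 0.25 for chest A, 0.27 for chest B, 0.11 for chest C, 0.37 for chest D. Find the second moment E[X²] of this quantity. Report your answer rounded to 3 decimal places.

30.829

For each component E[X²] = Var + (mean)², giving A: 5.544; B: 47.5; C: 92.799; D: 17.3237.
Overall E[X²] = 0.25·5.544 + 0.27·47.5 + 0.11·92.799 + 0.37·17.3237 = 30.8287.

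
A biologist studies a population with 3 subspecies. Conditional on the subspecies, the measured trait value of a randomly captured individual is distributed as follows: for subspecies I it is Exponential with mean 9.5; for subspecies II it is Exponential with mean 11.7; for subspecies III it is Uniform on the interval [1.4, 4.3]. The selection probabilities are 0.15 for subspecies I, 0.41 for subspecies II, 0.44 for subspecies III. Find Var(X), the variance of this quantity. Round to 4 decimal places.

Per component, I: μ=9.5, E[X²]=180.5; II: μ=11.7, E[X²]=273.78; III: μ=2.85, E[X²]=8.82333.
E[X] = 0.15·9.5 + 0.41·11.7 + 0.44·2.85 = 7.476.
E[X²] = 0.15·180.5 + 0.41·273.78 + 0.44·8.82333 = 143.207.
Var(X) = E[X²] − (E[X])² = 143.207 − 55.8906 = 87.3165.

87.3165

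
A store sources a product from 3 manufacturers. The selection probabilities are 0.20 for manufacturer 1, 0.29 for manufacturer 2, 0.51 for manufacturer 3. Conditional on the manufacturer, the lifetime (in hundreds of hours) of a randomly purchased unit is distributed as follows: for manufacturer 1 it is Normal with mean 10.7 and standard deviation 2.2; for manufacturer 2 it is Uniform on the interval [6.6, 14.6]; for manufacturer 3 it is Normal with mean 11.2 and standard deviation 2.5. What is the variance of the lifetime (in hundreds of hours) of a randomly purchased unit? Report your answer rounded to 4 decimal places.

5.7815

Per component, 1: μ=10.7, E[X²]=119.33; 2: μ=10.6, E[X²]=117.693; 3: μ=11.2, E[X²]=131.69.
E[X] = 0.2·10.7 + 0.29·10.6 + 0.51·11.2 = 10.926.
E[X²] = 0.2·119.33 + 0.29·117.693 + 0.51·131.69 = 125.159.
Var(X) = E[X²] − (E[X])² = 125.159 − 119.377 = 5.78149.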